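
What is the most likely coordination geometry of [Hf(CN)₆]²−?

octahedral

Each cyanide is −1; balancing the −2 overall charge requires Hf(IV).
Group 4 minus oxidation state 4 gives a d⁰ configuration.
With 6 monodentate ligands the coordination number is 6.
Six donors around a single metal centre give an octahedral coordination sphere.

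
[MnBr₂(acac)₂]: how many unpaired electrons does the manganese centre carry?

Each bromide is −1; each acetylacetonate is −1; balancing the 0 overall charge requires Mn(IV).
Mn sits in group 7, so the d-electron count is 7 − 4 = 3.
Counting donor atoms: 2×bromide (monodentate) → 2 donors; 2×acetylacetonate (bidentate) → 4 donors. Coordination number = 6.
In an octahedral field the d³ configuration is t₂g³e_g⁰ (only one arrangement possible), giving 3 unpaired electrons.

3 unpaired electrons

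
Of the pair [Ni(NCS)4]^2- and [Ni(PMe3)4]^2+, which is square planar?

[Ni(PMe3)4]^2+

For [Ni(NCS)4]^2-: Summing ligand charges against the −2 overall charge gives an oxidation state of +2 for nickel. Nickel is a group-10 element; Ni(II) is therefore d⁸. Isothiocyanate is a weak-field ligand. With weak-field ligands the CFSE gain from square planar is small, so a 3d d⁸ ion takes the sterically preferred tetrahedral geometry. → tetrahedral.
For [Ni(PMe3)4]^2+: Summing ligand charges against the +2 overall charge gives an oxidation state of +2 for nickel. Nickel is a group-10 element; Ni(II) is therefore d⁸. Trimethylphosphine is a strong-field ligand (high in the spectrochemical series). A 3d d⁸ ion with strong-field ligands gains enough CFSE to favour square planar over tetrahedral. → square planar.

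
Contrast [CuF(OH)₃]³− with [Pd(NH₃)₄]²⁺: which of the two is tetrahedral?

For [CuF(OH)₃]³−: Summing ligand charges against the −3 overall charge gives an oxidation state of +1 for copper. Copper is a group-11 element; Cu(I) is therefore d¹⁰. A d¹⁰ ion has no crystal-field stabilisation preference between square planar and tetrahedral, so four ligands adopt the sterically favoured tetrahedral geometry. → tetrahedral.
For [Pd(NH₃)₄]²⁺: Ligand charges: ammonia is neutral. With an overall charge of +2 the palladium centre must be in the +2 oxidation state. Pd sits in group 10, so the d-electron count is 10 − 2 = 8. A 4d d⁸ ion has a large crystal-field splitting; square planar leaves the high-energy d_{x²−y²} orbital empty and maximises CFSE. → square planar.

[CuF(OH)₃]³−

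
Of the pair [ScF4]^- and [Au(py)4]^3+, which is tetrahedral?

[ScF4]^-

For [ScF4]^-: Summing ligand charges against the −1 overall charge gives an oxidation state of +3 for scandium. Scandium is a group-3 element; Sc(III) is therefore d⁰. A d⁰ ion has no crystal-field stabilisation preference between square planar and tetrahedral, so four ligands adopt the sterically favoured tetrahedral geometry. → tetrahedral.
For [Au(py)4]^3+: Ligand charges: pyridine is neutral. With an overall charge of +3 the gold centre must be in the +3 oxidation state. Gold is a group-11 element; Au(III) is therefore d⁸. A 5d d⁸ ion has a large crystal-field splitting; square planar leaves the high-energy d_{x²−y²} orbital empty and maximises CFSE. → square planar.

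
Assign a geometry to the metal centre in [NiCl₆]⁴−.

octahedral

Each chloride is −1; balancing the −4 overall charge requires Ni(II).
Group 10 minus oxidation state 2 gives a d⁸ configuration.
With 6 monodentate ligands the coordination number is 6.
Six donors around a single metal centre give an octahedral coordination sphere.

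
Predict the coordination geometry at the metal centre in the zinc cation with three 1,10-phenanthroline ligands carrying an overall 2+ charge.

Summing ligand charges against the +2 overall charge gives an oxidation state of +2 for zinc.
Zn sits in group 12, so the d-electron count is 12 − 2 = 10.
Counting donor atoms: 3×1,10-phenanthroline (bidentate) → 6 donors. Coordination number = 6.
Six donors around a single metal centre give an octahedral coordination sphere.

octahedral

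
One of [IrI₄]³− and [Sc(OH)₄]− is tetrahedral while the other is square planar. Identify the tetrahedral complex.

For [IrI₄]³−: Each iodide is −1; balancing the −3 overall charge requires Ir(I). Ir sits in group 9, so the d-electron count is 9 − 1 = 8. A 5d d⁸ ion has a large crystal-field splitting; square planar leaves the high-energy d_{x²−y²} orbital empty and maximises CFSE. → square planar.
For [Sc(OH)₄]−: Summing ligand charges against the −1 overall charge gives an oxidation state of +3 for scandium. Scandium is a group-3 element; Sc(III) is therefore d⁰. A d⁰ ion has no crystal-field stabilisation preference between square planar and tetrahedral, so four ligands adopt the sterically favoured tetrahedral geometry. → tetrahedral.

[Sc(OH)₄]−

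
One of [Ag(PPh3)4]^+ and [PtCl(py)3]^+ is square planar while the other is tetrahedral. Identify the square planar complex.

For [Ag(PPh3)4]^+: Ligand charges: triphenylphosphine is neutral. With an overall charge of +1 the silver centre must be in the +1 oxidation state. Ag sits in group 11, so the d-electron count is 11 − 1 = 10. A d¹⁰ ion has no crystal-field stabilisation preference between square planar and tetrahedral, so four ligands adopt the sterically favoured tetrahedral geometry. → tetrahedral.
For [PtCl(py)3]^+: Each chloride is −1; pyridine is neutral; balancing the +1 overall charge requires Pt(II). Pt sits in group 10, so the d-electron count is 10 − 2 = 8. A 5d d⁸ ion has a large crystal-field splitting; square planar leaves the high-energy d_{x²−y²} orbital empty and maximises CFSE. → square planar.

[PtCl(py)3]^+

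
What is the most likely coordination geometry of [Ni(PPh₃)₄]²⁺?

square planar

Triphenylphosphine is neutral; balancing the +2 overall charge requires Ni(II).
Group 10 minus oxidation state 2 gives a d⁸ configuration.
Coordination number: 4.
Triphenylphosphine is a strong-field ligand (high in the spectrochemical series).
A 3d d⁸ ion with strong-field ligands gains enough CFSE to favour square planar over tetrahedral.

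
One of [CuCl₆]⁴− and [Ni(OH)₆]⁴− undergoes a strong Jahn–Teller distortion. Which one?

[CuCl₆]⁴−

[CuCl₆]⁴−: Each chloride is −1; balancing the −4 overall charge requires Cu(II). Group 11 minus oxidation state 2 gives a d⁹ configuration. The t₂g⁶e_g³ configuration has an unevenly filled e_g set; the Jahn–Teller theorem predicts a tetragonal distortion (typically axial elongation) to lift the degeneracy.
[Ni(OH)₆]⁴−: Each hydroxide is −1; balancing the −4 overall charge requires Ni(II). Ni sits in group 10, so the d-electron count is 10 − 2 = 8. The d⁸ configuration leaves the e_g set evenly filled (or empty) — no strong Jahn–Teller driving force.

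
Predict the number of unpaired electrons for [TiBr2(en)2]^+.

1 unpaired electron

Ligand charges: each bromide is −1; ethylenediamine is neutral. With an overall charge of +1 the titanium centre must be in the +3 oxidation state.
Group 4 minus oxidation state 3 gives a d¹ configuration.
Counting donor atoms: 2×bromide (monodentate) → 2 donors; 2×ethylenediamine (bidentate) → 4 donors. Coordination number = 6.
In an octahedral field the d¹ configuration is t₂g¹e_g⁰ (only one arrangement possible), giving 1 unpaired electron.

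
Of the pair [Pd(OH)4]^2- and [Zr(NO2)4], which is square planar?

For [Pd(OH)4]^2-: Ligand charges: each hydroxide is −1. With an overall charge of −2 the palladium centre must be in the +2 oxidation state. Group 10 minus oxidation state 2 gives a d⁸ configuration. A 4d d⁸ ion has a large crystal-field splitting; square planar leaves the high-energy d_{x²−y²} orbital empty and maximises CFSE. → square planar.
For [Zr(NO2)4]: Summing ligand charges against the 0 overall charge gives an oxidation state of +4 for zirconium. Zirconium is a group-4 element; Zr(IV) is therefore d⁰. A d⁰ ion has no crystal-field stabilisation preference between square planar and tetrahedral, so four ligands adopt the sterically favoured tetrahedral geometry. → tetrahedral.

[Pd(OH)4]^2-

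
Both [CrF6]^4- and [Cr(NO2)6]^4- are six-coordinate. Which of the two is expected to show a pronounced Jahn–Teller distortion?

[CrF6]^4-: Each fluoride is −1; balancing the −4 overall charge requires Cr(II). Cr sits in group 6, so the d-electron count is 6 − 2 = 4. Fluoride is a weak-field ligand for a first-row metal, so the complex is high-spin. The t₂g³e_g¹ (high-spin) configuration has an unevenly filled e_g set; the Jahn–Teller theorem predicts a tetragonal distortion (typically axial elongation) to lift the degeneracy.
[Cr(NO2)6]^4-: Each nitro (N-bound nitrite) is −1; balancing the −4 overall charge requires Cr(II). Chromium is a group-6 element; Cr(II) is therefore d⁴. Nitro (N-bound nitrite) is a strong-field ligand (high in the spectrochemical series) for a first-row metal, so the complex is low-spin. The d⁴ configuration leaves the e_g set evenly filled (or empty) — no strong Jahn–Teller driving force.

[CrF6]^4-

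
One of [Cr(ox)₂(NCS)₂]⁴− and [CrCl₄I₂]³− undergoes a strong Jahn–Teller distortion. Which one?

[Cr(ox)₂(NCS)₂]⁴−: Each oxalate is −2; each isothiocyanate is −1; balancing the −4 overall charge requires Cr(II). Group 6 minus oxidation state 2 gives a d⁴ configuration. Isothiocyanate and oxalate are weak-field ligands for a first-row metal, so the complex is high-spin. The t₂g³e_g¹ (high-spin) configuration has an unevenly filled e_g set; the Jahn–Teller theorem predicts a tetragonal distortion (typically axial elongation) to lift the degeneracy.
[CrCl₄I₂]³−: Ligand charges: each chloride is −1; each iodide is −1. With an overall charge of −3 the chromium centre must be in the +3 oxidation state. Chromium is a group-6 element; Cr(III) is therefore d³. The d³ configuration leaves the e_g set evenly filled (or empty) — no strong Jahn–Teller driving force.

[Cr(ox)₂(NCS)₂]⁴−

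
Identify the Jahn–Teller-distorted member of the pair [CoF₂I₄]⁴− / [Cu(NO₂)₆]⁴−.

[CoF₂I₄]⁴−: Ligand charges: each fluoride is −1; each iodide is −1. With an overall charge of −4 the cobalt centre must be in the +2 oxidation state. Group 9 minus oxidation state 2 gives a d⁷ configuration. Fluoride and iodide are weak-field ligands for a first-row metal, so the complex is high-spin. The d⁷ configuration leaves the e_g set evenly filled (or empty) — no strong Jahn–Teller driving force.
[Cu(NO₂)₆]⁴−: Summing ligand charges against the −4 overall charge gives an oxidation state of +2 for copper. Group 11 minus oxidation state 2 gives a d⁹ configuration. The t₂g⁶e_g³ configuration has an unevenly filled e_g set; the Jahn–Teller theorem predicts a tetragonal distortion (typically axial elongation) to lift the degeneracy.

[Cu(NO₂)₆]⁴−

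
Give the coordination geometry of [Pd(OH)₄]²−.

Summing ligand charges against the −2 overall charge gives an oxidation state of +2 for palladium.
Pd sits in group 10, so the d-electron count is 10 − 2 = 8.
Coordination number: 4.
A 4d d⁸ ion has a large crystal-field splitting; square planar leaves the high-energy d_{x²−y²} orbital empty and maximises CFSE.

square planar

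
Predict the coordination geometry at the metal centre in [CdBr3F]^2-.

Summing ligand charges against the −2 overall charge gives an oxidation state of +2 for cadmium.
Cd sits in group 12, so the d-electron count is 12 − 2 = 10.
With 4 monodentate ligands the coordination number is 4.
A d¹⁰ ion has no crystal-field stabilisation preference between square planar and tetrahedral, so four ligands adopt the sterically favoured tetrahedral geometry.

tetrahedral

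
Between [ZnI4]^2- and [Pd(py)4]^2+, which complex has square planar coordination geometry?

[Pd(py)4]^2+

For [ZnI4]^2-: Summing ligand charges against the −2 overall charge gives an oxidation state of +2 for zinc. Zn sits in group 12, so the d-electron count is 12 − 2 = 10. A d¹⁰ ion has no crystal-field stabilisation preference between square planar and tetrahedral, so four ligands adopt the sterically favoured tetrahedral geometry. → tetrahedral.
For [Pd(py)4]^2+: Ligand charges: pyridine is neutral. With an overall charge of +2 the palladium centre must be in the +2 oxidation state. Palladium is a group-10 element; Pd(II) is therefore d⁸. A 4d d⁸ ion has a large crystal-field splitting; square planar leaves the high-energy d_{x²−y²} orbital empty and maximises CFSE. → square planar.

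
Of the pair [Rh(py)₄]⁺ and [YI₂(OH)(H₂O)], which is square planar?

For [Rh(py)₄]⁺: Ligand charges: pyridine is neutral. With an overall charge of +1 the rhodium centre must be in the +1 oxidation state. Group 9 minus oxidation state 1 gives a d⁸ configuration. A 4d d⁸ ion has a large crystal-field splitting; square planar leaves the high-energy d_{x²−y²} orbital empty and maximises CFSE. → square planar.
For [YI₂(OH)(H₂O)]: Summing ligand charges against the 0 overall charge gives an oxidation state of +3 for yttrium. Group 3 minus oxidation state 3 gives a d⁰ configuration. A d⁰ ion has no crystal-field stabilisation preference between square planar and tetrahedral, so four ligands adopt the sterically favoured tetrahedral geometry. → tetrahedral.

[Rh(py)₄]⁺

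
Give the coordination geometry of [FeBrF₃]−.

tetrahedral

Summing ligand charges against the −1 overall charge gives an oxidation state of +3 for iron.
Group 8 minus oxidation state 3 gives a d⁵ configuration.
Coordination number: 4.
Bromide and fluoride are weak-field ligands.
A high-spin d⁵ ion has zero CFSE in either geometry, so four ligands adopt the sterically favoured tetrahedral geometry.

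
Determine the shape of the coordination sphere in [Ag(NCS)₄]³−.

tetrahedral

Each isothiocyanate is −1; balancing the −3 overall charge requires Ag(I).
Silver is a group-11 element; Ag(I) is therefore d¹⁰.
Coordination number: 4.
A d¹⁰ ion has no crystal-field stabilisation preference between square planar and tetrahedral, so four ligands adopt the sterically favoured tetrahedral geometry.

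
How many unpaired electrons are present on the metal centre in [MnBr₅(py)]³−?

Summing ligand charges against the −3 overall charge gives an oxidation state of +2 for manganese.
Mn sits in group 7, so the d-electron count is 7 − 2 = 5.
The spin state decides the count: Bromide is a weak-field ligand for a first-row metal, so the complex is high-spin.
An octahedral high-spin d⁵ ion is t₂g³e_g², giving 5 unpaired electrons.

5 unpaired electrons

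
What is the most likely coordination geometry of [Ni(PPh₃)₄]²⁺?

Triphenylphosphine is neutral; balancing the +2 overall charge requires Ni(II).
Nickel is a group-10 element; Ni(II) is therefore d⁸.
With 4 monodentate ligands the coordination number is 4.
Triphenylphosphine is a strong-field ligand (high in the spectrochemical series).
A 3d d⁸ ion with strong-field ligands gains enough CFSE to favour square planar over tetrahedral.

square planar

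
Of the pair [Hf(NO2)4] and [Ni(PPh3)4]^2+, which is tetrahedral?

For [Hf(NO2)4]: Each nitro (N-bound nitrite) is −1; balancing the 0 overall charge requires Hf(IV). Group 4 minus oxidation state 4 gives a d⁰ configuration. A d⁰ ion has no crystal-field stabilisation preference between square planar and tetrahedral, so four ligands adopt the sterically favoured tetrahedral geometry. → tetrahedral.
For [Ni(PPh3)4]^2+: Triphenylphosphine is neutral; balancing the +2 overall charge requires Ni(II). Group 10 minus oxidation state 2 gives a d⁸ configuration. Triphenylphosphine is a strong-field ligand (high in the spectrochemical series). A 3d d⁸ ion with strong-field ligands gains enough CFSE to favour square planar over tetrahedral. → square planar.

[Hf(NO2)4]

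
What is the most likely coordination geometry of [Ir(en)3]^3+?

Summing ligand charges against the +3 overall charge gives an oxidation state of +3 for iridium.
Group 9 minus oxidation state 3 gives a d⁶ configuration.
Counting donor atoms: 3×ethylenediamine (bidentate) → 6 donors. Coordination number = 6.
Six donors around a single metal centre give an octahedral coordination sphere.

octahedral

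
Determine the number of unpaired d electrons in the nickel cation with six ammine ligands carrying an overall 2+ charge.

2 unpaired electrons

Summing ligand charges against the +2 overall charge gives an oxidation state of +2 for nickel.
Ni sits in group 10, so the d-electron count is 10 − 2 = 8.
In an octahedral field the d⁸ configuration is t₂g⁶e_g² (only one arrangement possible), giving 2 unpaired electrons.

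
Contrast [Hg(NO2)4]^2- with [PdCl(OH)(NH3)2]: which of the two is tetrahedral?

For [Hg(NO2)4]^2-: Summing ligand charges against the −2 overall charge gives an oxidation state of +2 for mercury. Mercury is a group-12 element; Hg(II) is therefore d¹⁰. A d¹⁰ ion has no crystal-field stabilisation preference between square planar and tetrahedral, so four ligands adopt the sterically favoured tetrahedral geometry. → tetrahedral.
For [PdCl(OH)(NH3)2]: Ligand charges: each chloride is −1; each hydroxide is −1; ammonia is neutral. With an overall charge of 0 the palladium centre must be in the +2 oxidation state. Group 10 minus oxidation state 2 gives a d⁸ configuration. A 4d d⁸ ion has a large crystal-field splitting; square planar leaves the high-energy d_{x²−y²} orbital empty and maximises CFSE. → square planar.

[Hg(NO2)4]^2-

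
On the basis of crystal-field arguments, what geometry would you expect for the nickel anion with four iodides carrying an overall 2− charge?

Ligand charges: each iodide is −1. With an overall charge of −2 the nickel centre must be in the +2 oxidation state.
Nickel is a group-10 element; Ni(II) is therefore d⁸.
Coordination number: 4.
Iodide is a weak-field ligand.
With weak-field ligands the CFSE gain from square planar is small, so a 3d d⁸ ion takes the sterically preferred tetrahedral geometry.

tetrahedral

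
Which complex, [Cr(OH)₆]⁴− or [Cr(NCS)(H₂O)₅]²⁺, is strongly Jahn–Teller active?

[Cr(OH)₆]⁴−: Summing ligand charges against the −4 overall charge gives an oxidation state of +2 for chromium. Cr sits in group 6, so the d-electron count is 6 − 2 = 4. Hydroxide is a weak-field ligand for a first-row metal, so the complex is high-spin. The t₂g³e_g¹ (high-spin) configuration has an unevenly filled e_g set; the Jahn–Teller theorem predicts a tetragonal distortion (typically axial elongation) to lift the degeneracy.
[Cr(NCS)(H₂O)₅]²⁺: Ligand charges: each isothiocyanate is −1; water is neutral. With an overall charge of +2 the chromium centre must be in the +3 oxidation state. Cr sits in group 6, so the d-electron count is 6 − 3 = 3. The d³ configuration leaves the e_g set evenly filled (or empty) — no strong Jahn–Teller driving force.

[Cr(OH)₆]⁴−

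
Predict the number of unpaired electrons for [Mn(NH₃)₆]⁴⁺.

Summing ligand charges against the +4 overall charge gives an oxidation state of +4 for manganese.
Mn sits in group 7, so the d-electron count is 7 − 4 = 3.
In an octahedral field the d³ configuration is t₂g³e_g⁰ (only one arrangement possible), giving 3 unpaired electrons.

3 unpaired electrons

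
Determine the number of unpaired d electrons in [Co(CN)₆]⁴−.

Summing ligand charges against the −4 overall charge gives an oxidation state of +2 for cobalt.
Cobalt is a group-9 element; Co(II) is therefore d⁷.
The spin state decides the count: Cyanide is a strong-field ligand (high in the spectrochemical series) for a first-row metal, so the complex is low-spin.
An octahedral low-spin d⁷ ion is t₂g⁶e_g¹, giving 1 unpaired electron.

1 unpaired electron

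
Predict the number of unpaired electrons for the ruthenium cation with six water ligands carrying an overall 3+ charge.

1 unpaired electron

Summing ligand charges against the +3 overall charge gives an oxidation state of +3 for ruthenium.
Ruthenium is a group-8 element; Ru(III) is therefore d⁵.
The spin state decides the count: a 4d ion has a large Δₒ and is invariably low-spin.
An octahedral low-spin d⁵ ion is t₂g⁵e_g⁰, giving 1 unpaired electron.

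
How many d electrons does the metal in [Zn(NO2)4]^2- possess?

Each nitro (N-bound nitrite) is −1; balancing the −2 overall charge requires Zn(II).
Zinc is a group-12 element; Zn(II) is therefore d¹⁰.

d10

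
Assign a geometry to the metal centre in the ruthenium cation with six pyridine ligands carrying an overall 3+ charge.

Summing ligand charges against the +3 overall charge gives an oxidation state of +3 for ruthenium.
Ruthenium is a group-8 element; Ru(III) is therefore d⁵.
With 6 monodentate ligands the coordination number is 6.
Six donors around a single metal centre give an octahedral coordination sphere.

octahedral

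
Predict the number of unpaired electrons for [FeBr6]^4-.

4 unpaired electrons

Each bromide is −1; balancing the −4 overall charge requires Fe(II).
Fe sits in group 8, so the d-electron count is 8 − 2 = 6.
The spin state decides the count: Bromide is a weak-field ligand for a first-row metal, so the complex is high-spin.
An octahedral high-spin d⁶ ion is t₂g⁴e_g², giving 4 unpaired electrons.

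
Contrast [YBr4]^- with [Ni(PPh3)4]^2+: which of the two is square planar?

[Ni(PPh3)4]^2+

For [YBr4]^-: Each bromide is −1; balancing the −1 overall charge requires Y(III). Yttrium is a group-3 element; Y(III) is therefore d⁰. A d⁰ ion has no crystal-field stabilisation preference between square planar and tetrahedral, so four ligands adopt the sterically favoured tetrahedral geometry. → tetrahedral.
For [Ni(PPh3)4]^2+: Ligand charges: triphenylphosphine is neutral. With an overall charge of +2 the nickel centre must be in the +2 oxidation state. Nickel is a group-10 element; Ni(II) is therefore d⁸. Triphenylphosphine is a strong-field ligand (high in the spectrochemical series). A 3d d⁸ ion with strong-field ligands gains enough CFSE to favour square planar over tetrahedral. → square planar.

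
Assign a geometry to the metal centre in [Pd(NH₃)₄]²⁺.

Ligand charges: ammonia is neutral. With an overall charge of +2 the palladium centre must be in the +2 oxidation state.
Pd sits in group 10, so the d-electron count is 10 − 2 = 8.
Coordination number: 4.
A 4d d⁸ ion has a large crystal-field splitting; square planar leaves the high-energy d_{x²−y²} orbital empty and maximises CFSE.

square planar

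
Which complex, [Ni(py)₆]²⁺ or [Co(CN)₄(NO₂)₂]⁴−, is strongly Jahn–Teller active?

[Ni(py)₆]²⁺: Ligand charges: pyridine is neutral. With an overall charge of +2 the nickel centre must be in the +2 oxidation state. Nickel is a group-10 element; Ni(II) is therefore d⁸. The d⁸ configuration leaves the e_g set evenly filled (or empty) — no strong Jahn–Teller driving force.
[Co(CN)₄(NO₂)₂]⁴−: Ligand charges: each cyanide is −1; each nitro (N-bound nitrite) is −1. With an overall charge of −4 the cobalt centre must be in the +2 oxidation state. Group 9 minus oxidation state 2 gives a d⁷ configuration. Cyanide and nitro (N-bound nitrite) are strong-field ligands (high in the spectrochemical series) for a first-row metal, so the complex is low-spin. The t₂g⁶e_g¹ (low-spin) configuration has an unevenly filled e_g set; the Jahn–Teller theorem predicts a tetragonal distortion (typically axial elongation) to lift the degeneracy.

[Co(CN)₄(NO₂)₂]⁴−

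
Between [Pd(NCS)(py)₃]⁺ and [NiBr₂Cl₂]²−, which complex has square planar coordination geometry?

For [Pd(NCS)(py)₃]⁺: Ligand charges: each isothiocyanate is −1; pyridine is neutral. With an overall charge of +1 the palladium centre must be in the +2 oxidation state. Group 10 minus oxidation state 2 gives a d⁸ configuration. A 4d d⁸ ion has a large crystal-field splitting; square planar leaves the high-energy d_{x²−y²} orbital empty and maximises CFSE. → square planar.
For [NiBr₂Cl₂]²−: Ligand charges: each bromide is −1; each chloride is −1. With an overall charge of −2 the nickel centre must be in the +2 oxidation state. Group 10 minus oxidation state 2 gives a d⁸ configuration. Bromide and chloride are weak-field ligands. With weak-field ligands the CFSE gain from square planar is small, so a 3d d⁸ ion takes the sterically preferred tetrahedral geometry. → tetrahedral.

[Pd(NCS)(py)₃]⁺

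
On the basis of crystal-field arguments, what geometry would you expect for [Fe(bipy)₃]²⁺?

octahedral

2,2′-bipyridine is neutral; balancing the +2 overall charge requires Fe(II).
Group 8 minus oxidation state 2 gives a d⁶ configuration.
Counting donor atoms: 3×2,2′-bipyridine (bidentate) → 6 donors. Coordination number = 6.
Six donors around a single metal centre give an octahedral coordination sphere.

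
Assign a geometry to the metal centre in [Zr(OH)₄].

Summing ligand charges against the 0 overall charge gives an oxidation state of +4 for zirconium.
Zirconium is a group-4 element; Zr(IV) is therefore d⁰.
With 4 monodentate ligands the coordination number is 4.
A d⁰ ion has no crystal-field stabilisation preference between square planar and tetrahedral, so four ligands adopt the sterically favoured tetrahedral geometry.

tetrahedral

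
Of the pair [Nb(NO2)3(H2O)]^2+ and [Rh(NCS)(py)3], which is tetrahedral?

[Nb(NO2)3(H2O)]^2+

For [Nb(NO2)3(H2O)]^2+: Ligand charges: each nitro (N-bound nitrite) is −1; water is neutral. With an overall charge of +2 the niobium centre must be in the +5 oxidation state. Group 5 minus oxidation state 5 gives a d⁰ configuration. A d⁰ ion has no crystal-field stabilisation preference between square planar and tetrahedral, so four ligands adopt the sterically favoured tetrahedral geometry. → tetrahedral.
For [Rh(NCS)(py)3]: Summing ligand charges against the 0 overall charge gives an oxidation state of +1 for rhodium. Rh sits in group 9, so the d-electron count is 9 − 1 = 8. A 4d d⁸ ion has a large crystal-field splitting; square planar leaves the high-energy d_{x²−y²} orbital empty and maximises CFSE. → square planar.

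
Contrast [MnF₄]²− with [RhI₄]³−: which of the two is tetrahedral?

For [MnF₄]²−: Each fluoride is −1; balancing the −2 overall charge requires Mn(II). Group 7 minus oxidation state 2 gives a d⁵ configuration. A high-spin d⁵ ion has zero CFSE in either geometry, so four ligands adopt the sterically favoured tetrahedral geometry. → tetrahedral.
For [RhI₄]³−: Summing ligand charges against the −3 overall charge gives an oxidation state of +1 for rhodium. Group 9 minus oxidation state 1 gives a d⁸ configuration. A 4d d⁸ ion has a large crystal-field splitting; square planar leaves the high-energy d_{x²−y²} orbital empty and maximises CFSE. → square planar.

[MnF₄]²−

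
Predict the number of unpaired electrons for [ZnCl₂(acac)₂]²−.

0

Each chloride is −1; each acetylacetonate is −1; balancing the −2 overall charge requires Zn(II).
Group 12 minus oxidation state 2 gives a d¹⁰ configuration.
Counting donor atoms: 2×chloride (monodentate) → 2 donors; 2×acetylacetonate (bidentate) → 4 donors. Coordination number = 6.
In an octahedral field the d¹⁰ configuration is t₂g⁶e_g⁴, giving 0 unpaired electrons.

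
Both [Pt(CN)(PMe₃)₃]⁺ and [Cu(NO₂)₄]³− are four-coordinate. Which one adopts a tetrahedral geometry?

For [Pt(CN)(PMe₃)₃]⁺: Ligand charges: each cyanide is −1; trimethylphosphine is neutral. With an overall charge of +1 the platinum centre must be in the +2 oxidation state. Platinum is a group-10 element; Pt(II) is therefore d⁸. A 5d d⁸ ion has a large crystal-field splitting; square planar leaves the high-energy d_{x²−y²} orbital empty and maximises CFSE. → square planar.
For [Cu(NO₂)₄]³−: Summing ligand charges against the −3 overall charge gives an oxidation state of +1 for copper. Cu sits in group 11, so the d-electron count is 11 − 1 = 10. A d¹⁰ ion has no crystal-field stabilisation preference between square planar and tetrahedral, so four ligands adopt the sterically favoured tetrahedral geometry. → tetrahedral.

[Cu(NO₂)₄]³−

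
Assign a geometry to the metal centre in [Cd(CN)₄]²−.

tetrahedral

Summing ligand charges against the −2 overall charge gives an oxidation state of +2 for cadmium.
Cadmium is a group-12 element; Cd(II) is therefore d¹⁰.
With 4 monodentate ligands the coordination number is 4.
A d¹⁰ ion has no crystal-field stabilisation preference between square planar and tetrahedral, so four ligands adopt the sterically favoured tetrahedral geometry.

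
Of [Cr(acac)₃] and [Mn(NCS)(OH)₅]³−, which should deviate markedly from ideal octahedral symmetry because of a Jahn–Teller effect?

[Cr(acac)₃]: Each acetylacetonate is −1; balancing the 0 overall charge requires Cr(III). Chromium is a group-6 element; Cr(III) is therefore d³. The d³ configuration leaves the e_g set evenly filled (or empty) — no strong Jahn–Teller driving force.
[Mn(NCS)(OH)₅]³−: Each isothiocyanate is −1; each hydroxide is −1; balancing the −3 overall charge requires Mn(III). Mn sits in group 7, so the d-electron count is 7 − 3 = 4. Hydroxide and isothiocyanate are weak-field ligands for a first-row metal, so the complex is high-spin. The t₂g³e_g¹ (high-spin) configuration has an unevenly filled e_g set; the Jahn–Teller theorem predicts a tetragonal distortion (typically axial elongation) to lift the degeneracy.

[Mn(NCS)(OH)₅]³−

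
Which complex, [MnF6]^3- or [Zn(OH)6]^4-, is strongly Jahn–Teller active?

[MnF6]^3-: Ligand charges: each fluoride is −1. With an overall charge of −3 the manganese centre must be in the +3 oxidation state. Manganese is a group-7 element; Mn(III) is therefore d⁴. Fluoride is a weak-field ligand for a first-row metal, so the complex is high-spin. The t₂g³e_g¹ (high-spin) configuration has an unevenly filled e_g set; the Jahn–Teller theorem predicts a tetragonal distortion (typically axial elongation) to lift the degeneracy.
[Zn(OH)6]^4-: Summing ligand charges against the −4 overall charge gives an oxidation state of +2 for zinc. Zn sits in group 12, so the d-electron count is 12 − 2 = 10. The d¹⁰ configuration leaves the e_g set evenly filled (or empty) — no strong Jahn–Teller driving force.

[MnF6]^3-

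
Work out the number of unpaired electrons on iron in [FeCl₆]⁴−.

4

Ligand charges: each chloride is −1. With an overall charge of −4 the iron centre must be in the +2 oxidation state.
Fe sits in group 8, so the d-electron count is 8 − 2 = 6.
The spin state decides the count: Chloride is a weak-field ligand for a first-row metal, so the complex is high-spin.
An octahedral high-spin d⁶ ion is t₂g⁴e_g², giving 4 unpaired electrons.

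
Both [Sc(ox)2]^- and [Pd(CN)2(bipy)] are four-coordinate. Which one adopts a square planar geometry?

[Pd(CN)2(bipy)]

For [Sc(ox)2]^-: Ligand charges: each oxalate is −2. With an overall charge of −1 the scandium centre must be in the +3 oxidation state. Sc sits in group 3, so the d-electron count is 3 − 3 = 0. A d⁰ ion has no crystal-field stabilisation preference between square planar and tetrahedral, so four ligands adopt the sterically favoured tetrahedral geometry. → tetrahedral.
For [Pd(CN)2(bipy)]: Each cyanide is −1; 2,2′-bipyridine is neutral; balancing the 0 overall charge requires Pd(II). Group 10 minus oxidation state 2 gives a d⁸ configuration. A 4d d⁸ ion has a large crystal-field splitting; square planar leaves the high-energy d_{x²−y²} orbital empty and maximises CFSE. → square planar.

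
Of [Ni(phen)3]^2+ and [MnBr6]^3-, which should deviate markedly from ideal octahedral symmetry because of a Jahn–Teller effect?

[Ni(phen)3]^2+: Ligand charges: 1,10-phenanthroline is neutral. With an overall charge of +2 the nickel centre must be in the +2 oxidation state. Nickel is a group-10 element; Ni(II) is therefore d⁸. The d⁸ configuration leaves the e_g set evenly filled (or empty) — no strong Jahn–Teller driving force.
[MnBr6]^3-: Summing ligand charges against the −3 overall charge gives an oxidation state of +3 for manganese. Manganese is a group-7 element; Mn(III) is therefore d⁴. Bromide is a weak-field ligand for a first-row metal, so the complex is high-spin. The t₂g³e_g¹ (high-spin) configuration has an unevenly filled e_g set; the Jahn–Teller theorem predicts a tetragonal distortion (typically axial elongation) to lift the degeneracy.

[MnBr6]^3-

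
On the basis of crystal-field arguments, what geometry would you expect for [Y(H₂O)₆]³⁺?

Water is neutral; balancing the +3 overall charge requires Y(III).
Group 3 minus oxidation state 3 gives a d⁰ configuration.
Coordination number: 6.
Six donors around a single metal centre give an octahedral coordination sphere.

octahedral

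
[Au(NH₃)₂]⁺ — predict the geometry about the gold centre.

Summing ligand charges against the +1 overall charge gives an oxidation state of +1 for gold.
Group 11 minus oxidation state 1 gives a d¹⁰ configuration.
Coordination number: 2.
A d¹⁰ ion with only two ligands adopts a linear arrangement (sp hybridisation; no CFSE preference).

linear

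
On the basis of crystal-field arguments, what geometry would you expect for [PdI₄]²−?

Summing ligand charges against the −2 overall charge gives an oxidation state of +2 for palladium.
Palladium is a group-10 element; Pd(II) is therefore d⁸.
Coordination number: 4.
A 4d d⁸ ion has a large crystal-field splitting; square planar leaves the high-energy d_{x²−y²} orbital empty and maximises CFSE.

square planar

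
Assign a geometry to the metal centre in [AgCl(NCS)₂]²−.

trigonal planar

Summing ligand charges against the −2 overall charge gives an oxidation state of +1 for silver.
Silver is a group-11 element; Ag(I) is therefore d¹⁰.
Coordination number: 3.
Three ligands around a d¹⁰ centre minimise repulsion in a trigonal-planar arrangement.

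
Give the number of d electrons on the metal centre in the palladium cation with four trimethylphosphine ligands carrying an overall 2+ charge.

d⁸

Summing ligand charges against the +2 overall charge gives an oxidation state of +2 for palladium.
Palladium is a group-10 element; Pd(II) is therefore d⁸.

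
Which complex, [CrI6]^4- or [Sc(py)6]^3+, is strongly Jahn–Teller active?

[CrI6]^4-

[CrI6]^4-: Summing ligand charges against the −4 overall charge gives an oxidation state of +2 for chromium. Group 6 minus oxidation state 2 gives a d⁴ configuration. Iodide is a weak-field ligand for a first-row metal, so the complex is high-spin. The t₂g³e_g¹ (high-spin) configuration has an unevenly filled e_g set; the Jahn–Teller theorem predicts a tetragonal distortion (typically axial elongation) to lift the degeneracy.
[Sc(py)6]^3+: Pyridine is neutral; balancing the +3 overall charge requires Sc(III). Scandium is a group-3 element; Sc(III) is therefore d⁰. The d⁰ configuration leaves the e_g set evenly filled (or empty) — no strong Jahn–Teller driving force.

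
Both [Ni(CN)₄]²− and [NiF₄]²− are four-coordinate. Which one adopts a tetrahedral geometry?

[NiF₄]²−

For [Ni(CN)₄]²−: Summing ligand charges against the −2 overall charge gives an oxidation state of +2 for nickel. Group 10 minus oxidation state 2 gives a d⁸ configuration. Cyanide is a strong-field ligand (high in the spectrochemical series). A 3d d⁸ ion with strong-field ligands gains enough CFSE to favour square planar over tetrahedral. → square planar.
For [NiF₄]²−: Summing ligand charges against the −2 overall charge gives an oxidation state of +2 for nickel. Group 10 minus oxidation state 2 gives a d⁸ configuration. Fluoride is a weak-field ligand. With weak-field ligands the CFSE gain from square planar is small, so a 3d d⁸ ion takes the sterically preferred tetrahedral geometry. → tetrahedral.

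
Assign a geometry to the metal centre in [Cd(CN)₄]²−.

tetrahedral

Summing ligand charges against the −2 overall charge gives an oxidation state of +2 for cadmium.
Cd sits in group 12, so the d-electron count is 12 − 2 = 10.
Coordination number: 4.
A d¹⁰ ion has no crystal-field stabilisation preference between square planar and tetrahedral, so four ligands adopt the sterically favoured tetrahedral geometry.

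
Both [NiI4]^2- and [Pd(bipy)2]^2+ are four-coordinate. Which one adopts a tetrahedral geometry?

[NiI4]^2-

For [NiI4]^2-: Summing ligand charges against the −2 overall charge gives an oxidation state of +2 for nickel. Nickel is a group-10 element; Ni(II) is therefore d⁸. Iodide is a weak-field ligand. With weak-field ligands the CFSE gain from square planar is small, so a 3d d⁸ ion takes the sterically preferred tetrahedral geometry. → tetrahedral.
For [Pd(bipy)2]^2+: Ligand charges: 2,2′-bipyridine is neutral. With an overall charge of +2 the palladium centre must be in the +2 oxidation state. Palladium is a group-10 element; Pd(II) is therefore d⁸. A 4d d⁸ ion has a large crystal-field splitting; square planar leaves the high-energy d_{x²−y²} orbital empty and maximises CFSE. → square planar.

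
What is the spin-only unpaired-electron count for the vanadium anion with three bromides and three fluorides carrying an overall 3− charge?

Summing ligand charges against the −3 overall charge gives an oxidation state of +3 for vanadium.
Vanadium is a group-5 element; V(III) is therefore d².
In an octahedral field the d² configuration is t₂g²e_g⁰ (only one arrangement possible), giving 2 unpaired electrons.

2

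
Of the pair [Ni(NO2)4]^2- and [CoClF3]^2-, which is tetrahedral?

[CoClF3]^2-

For [Ni(NO2)4]^2-: Ligand charges: each nitro (N-bound nitrite) is −1. With an overall charge of −2 the nickel centre must be in the +2 oxidation state. Nickel is a group-10 element; Ni(II) is therefore d⁸. Nitro (N-bound nitrite) is a strong-field ligand (high in the spectrochemical series). A 3d d⁸ ion with strong-field ligands gains enough CFSE to favour square planar over tetrahedral. → square planar.
For [CoClF3]^2-: Ligand charges: each chloride is −1; each fluoride is −1. With an overall charge of −2 the cobalt centre must be in the +2 oxidation state. Group 9 minus oxidation state 2 gives a d⁷ configuration. For a high-spin 3d d⁷ ion with weak-field ligands the small Δₜ gives little square-planar CFSE advantage, so four ligands adopt the sterically favoured tetrahedral geometry. → tetrahedral.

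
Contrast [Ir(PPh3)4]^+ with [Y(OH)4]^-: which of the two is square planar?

For [Ir(PPh3)4]^+: Summing ligand charges against the +1 overall charge gives an oxidation state of +1 for iridium. Group 9 minus oxidation state 1 gives a d⁸ configuration. A 5d d⁸ ion has a large crystal-field splitting; square planar leaves the high-energy d_{x²−y²} orbital empty and maximises CFSE. → square planar.
For [Y(OH)4]^-: Each hydroxide is −1; balancing the −1 overall charge requires Y(III). Yttrium is a group-3 element; Y(III) is therefore d⁰. A d⁰ ion has no crystal-field stabilisation preference between square planar and tetrahedral, so four ligands adopt the sterically favoured tetrahedral geometry. → tetrahedral.

[Ir(PPh3)4]^+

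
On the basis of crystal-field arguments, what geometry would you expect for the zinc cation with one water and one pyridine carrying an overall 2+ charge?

Ligand charges: water is neutral; pyridine is neutral. With an overall charge of +2 the zinc centre must be in the +2 oxidation state.
Group 12 minus oxidation state 2 gives a d¹⁰ configuration.
With 2 monodentate ligands the coordination number is 2.
A d¹⁰ ion with only two ligands adopts a linear arrangement (sp hybridisation; no CFSE preference).

linear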